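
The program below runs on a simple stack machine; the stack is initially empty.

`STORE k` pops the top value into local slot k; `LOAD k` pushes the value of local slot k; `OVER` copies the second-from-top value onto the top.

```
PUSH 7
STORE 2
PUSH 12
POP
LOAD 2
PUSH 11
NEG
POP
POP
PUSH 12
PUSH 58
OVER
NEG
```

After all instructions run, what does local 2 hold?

PUSH 7  : [7]
STORE 2 : []
PUSH 12 : [12]
POP     : []
LOAD 2  : [7]
PUSH 11 : [7, 11]
NEG     : [7, -11]
POP     : [7]
POP     : []
PUSH 12 : [12]
PUSH 58 : [12, 58]
OVER    : [12, 58, 12]
NEG     : [12, 58, -12]

7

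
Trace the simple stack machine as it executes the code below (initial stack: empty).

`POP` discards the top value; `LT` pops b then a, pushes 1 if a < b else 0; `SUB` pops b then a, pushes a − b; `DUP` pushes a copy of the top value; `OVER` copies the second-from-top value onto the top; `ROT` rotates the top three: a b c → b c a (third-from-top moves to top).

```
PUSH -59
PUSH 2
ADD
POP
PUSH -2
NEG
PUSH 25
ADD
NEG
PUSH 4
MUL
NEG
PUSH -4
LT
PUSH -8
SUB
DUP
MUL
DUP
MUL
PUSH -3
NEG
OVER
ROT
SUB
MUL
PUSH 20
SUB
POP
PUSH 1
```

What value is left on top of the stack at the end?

PUSH -59  -59
PUSH 2    -59 2
ADD       -57
POP       (empty)
PUSH -2   -2
NEG       2
PUSH 25   2 25
ADD       27
NEG       -27
PUSH 4    -27 4
MUL       -108
NEG       108
PUSH -4   108 -4
LT        0
PUSH -8   0 -8
SUB       8
DUP       8 8
MUL       64
DUP       64 64
MUL       4096
PUSH -3   4096 -3
NEG       4096 3
OVER      4096 3 4096
ROT       3 4096 4096
SUB       3 0
MUL       0
PUSH 20   0 20
SUB       -20
POP       (empty)
PUSH 1    1

1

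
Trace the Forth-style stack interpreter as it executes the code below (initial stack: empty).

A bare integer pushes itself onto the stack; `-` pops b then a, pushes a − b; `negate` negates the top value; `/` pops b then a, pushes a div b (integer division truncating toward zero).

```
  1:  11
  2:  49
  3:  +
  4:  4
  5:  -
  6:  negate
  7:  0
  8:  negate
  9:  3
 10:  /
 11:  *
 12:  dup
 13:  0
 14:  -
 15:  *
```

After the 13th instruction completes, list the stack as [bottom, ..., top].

11      11
49      11 49
+       60
4       60 4
-       56
negate  -56
0       -56 0
negate  -56 0
3       -56 0 3
/       -56 0
*       0
dup     0 0
0       0 0 0

[0, 0, 0]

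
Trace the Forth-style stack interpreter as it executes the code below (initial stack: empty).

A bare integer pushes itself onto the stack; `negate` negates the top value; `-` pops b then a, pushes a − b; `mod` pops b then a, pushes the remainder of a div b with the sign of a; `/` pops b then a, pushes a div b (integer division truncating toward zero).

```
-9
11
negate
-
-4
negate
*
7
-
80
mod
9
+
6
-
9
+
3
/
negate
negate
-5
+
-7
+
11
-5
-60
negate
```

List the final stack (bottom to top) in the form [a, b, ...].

-9     : -9
11     : -9 11
negate : -9 -11
-      : 2
-4     : 2 -4
negate : 2 4
*      : 8
7      : 8 7
-      : 1
80     : 1 80
mod    : 1
9      : 1 9
+      : 10
6      : 10 6
-      : 4
9      : 4 9
+      : 13
3      : 13 3
/      : 4
negate : -4
negate : 4
-5     : 4 -5
+      : -1
-7     : -1 -7
+      : -8
11     : -8 11
-5     : -8 11 -5
-60    : -8 11 -5 -60
negate : -8 11 -5 60

[-8, 11, -5, 60]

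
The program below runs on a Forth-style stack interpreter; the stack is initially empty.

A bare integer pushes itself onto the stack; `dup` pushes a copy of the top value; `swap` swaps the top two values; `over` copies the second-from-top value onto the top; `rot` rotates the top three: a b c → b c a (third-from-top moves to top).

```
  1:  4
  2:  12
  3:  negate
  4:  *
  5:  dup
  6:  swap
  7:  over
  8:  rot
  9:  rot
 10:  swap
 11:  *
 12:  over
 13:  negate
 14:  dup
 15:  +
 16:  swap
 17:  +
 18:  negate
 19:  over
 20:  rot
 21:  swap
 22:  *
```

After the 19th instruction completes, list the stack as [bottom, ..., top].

4      → [4]
12     → [4, 12]
negate → [4, -12]
*      → [-48]
dup    → [-48, -48]
swap   → [-48, -48]
over   → [-48, -48, -48]
rot    → [-48, -48, -48]
rot    → [-48, -48, -48]
swap   → [-48, -48, -48]
*      → [-48, 2304]
over   → [-48, 2304, -48]
negate → [-48, 2304, 48]
dup    → [-48, 2304, 48, 48]
+      → [-48, 2304, 96]
swap   → [-48, 96, 2304]
+      → [-48, 2400]
negate → [-48, -2400]
over   → [-48, -2400, -48]

[-48, -2400, -48]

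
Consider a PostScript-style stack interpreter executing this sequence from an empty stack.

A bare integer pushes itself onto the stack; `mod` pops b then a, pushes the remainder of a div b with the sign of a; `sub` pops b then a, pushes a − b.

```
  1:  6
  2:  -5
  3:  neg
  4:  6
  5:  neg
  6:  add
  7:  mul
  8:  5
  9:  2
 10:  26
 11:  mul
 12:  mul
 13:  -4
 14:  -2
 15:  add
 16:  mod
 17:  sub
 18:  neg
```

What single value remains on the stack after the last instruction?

8

6    [6]
-5   [6, -5]
neg  [6, 5]
6    [6, 5, 6]
neg  [6, 5, -6]
add  [6, -1]
mul  [-6]
5    [-6, 5]
2    [-6, 5, 2]
26   [-6, 5, 2, 26]
mul  [-6, 5, 52]
mul  [-6, 260]
-4   [-6, 260, -4]
-2   [-6, 260, -4, -2]
add  [-6, 260, -6]
mod  [-6, 2]
sub  [-8]
neg  [8]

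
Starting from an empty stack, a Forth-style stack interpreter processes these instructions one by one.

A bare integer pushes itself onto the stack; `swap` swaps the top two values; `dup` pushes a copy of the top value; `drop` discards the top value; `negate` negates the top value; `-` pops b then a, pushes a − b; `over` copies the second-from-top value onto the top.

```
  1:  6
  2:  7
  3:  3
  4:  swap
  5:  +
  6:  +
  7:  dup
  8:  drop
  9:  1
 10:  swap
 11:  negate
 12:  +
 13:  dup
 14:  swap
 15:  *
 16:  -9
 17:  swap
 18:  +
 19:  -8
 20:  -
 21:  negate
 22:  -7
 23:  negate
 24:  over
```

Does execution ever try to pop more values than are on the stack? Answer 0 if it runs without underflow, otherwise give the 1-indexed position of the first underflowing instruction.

0

6      → [6]
7      → [6, 7]
3      → [6, 7, 3]
swap   → [6, 3, 7]
+      → [6, 10]
+      → [16]
dup    → [16, 16]
drop   → [16]
1      → [16, 1]
swap   → [1, 16]
negate → [1, -16]
+      → [-15]
dup    → [-15, -15]
swap   → [-15, -15]
*      → [225]
-9     → [225, -9]
swap   → [-9, 225]
+      → [216]
-8     → [216, -8]
-      → [224]
negate → [-224]
-7     → [-224, -7]
negate → [-224, 7]
over   → [-224, 7, -224]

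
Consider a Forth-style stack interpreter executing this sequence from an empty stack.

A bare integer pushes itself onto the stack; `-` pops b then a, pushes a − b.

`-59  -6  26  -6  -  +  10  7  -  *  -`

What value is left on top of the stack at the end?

-59 → -59
-6  → -59 -6
26  → -59 -6 26
-6  → -59 -6 26 -6
-   → -59 -6 32
+   → -59 26
10  → -59 26 10
7   → -59 26 10 7
-   → -59 26 3
*   → -59 78
-   → -137

-137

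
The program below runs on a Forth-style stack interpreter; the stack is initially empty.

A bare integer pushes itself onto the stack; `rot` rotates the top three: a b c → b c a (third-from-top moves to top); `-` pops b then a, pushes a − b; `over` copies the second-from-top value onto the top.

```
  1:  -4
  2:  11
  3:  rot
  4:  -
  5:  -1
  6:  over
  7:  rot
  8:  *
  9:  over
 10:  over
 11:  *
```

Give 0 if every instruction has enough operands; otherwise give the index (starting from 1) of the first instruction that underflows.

-4 : [-4]
11 : [-4, 11]
rot  — needs 3 operands, stack has 2 → underflow

3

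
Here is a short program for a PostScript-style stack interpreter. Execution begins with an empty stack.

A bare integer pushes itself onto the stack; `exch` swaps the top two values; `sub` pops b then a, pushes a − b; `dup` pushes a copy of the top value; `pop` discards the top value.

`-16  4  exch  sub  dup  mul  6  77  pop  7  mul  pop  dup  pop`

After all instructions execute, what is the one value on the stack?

400

-16  : -16
4    : -16 4
exch : 4 -16
sub  : 20
dup  : 20 20
mul  : 400
6    : 400 6
77   : 400 6 77
pop  : 400 6
7    : 400 6 7
mul  : 400 42
pop  : 400
dup  : 400 400
pop  : 400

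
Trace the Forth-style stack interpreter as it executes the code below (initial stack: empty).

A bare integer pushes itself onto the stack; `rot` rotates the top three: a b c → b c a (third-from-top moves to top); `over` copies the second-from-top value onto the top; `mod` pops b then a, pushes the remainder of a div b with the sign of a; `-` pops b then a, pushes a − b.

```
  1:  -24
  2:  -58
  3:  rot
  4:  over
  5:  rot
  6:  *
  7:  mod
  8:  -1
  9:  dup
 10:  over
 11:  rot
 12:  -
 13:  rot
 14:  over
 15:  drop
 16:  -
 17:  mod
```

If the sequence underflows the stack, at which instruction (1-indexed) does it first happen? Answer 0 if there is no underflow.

-24  -24
-58  -24 -58
rot  — needs 3 operands, stack has 2 → underflow

3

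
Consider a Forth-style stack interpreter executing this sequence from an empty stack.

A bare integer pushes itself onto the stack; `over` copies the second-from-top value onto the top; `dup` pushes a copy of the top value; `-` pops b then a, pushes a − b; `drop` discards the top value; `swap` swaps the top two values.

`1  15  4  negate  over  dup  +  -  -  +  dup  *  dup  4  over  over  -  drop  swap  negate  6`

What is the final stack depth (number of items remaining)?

1      : 1
15     : 1 15
4      : 1 15 4
negate : 1 15 -4
over   : 1 15 -4 15
dup    : 1 15 -4 15 15
+      : 1 15 -4 30
-      : 1 15 -34
-      : 1 49
+      : 50
dup    : 50 50
*      : 2500
dup    : 2500 2500
4      : 2500 2500 4
over   : 2500 2500 4 2500
over   : 2500 2500 4 2500 4
-      : 2500 2500 4 2496
drop   : 2500 2500 4
swap   : 2500 4 2500
negate : 2500 4 -2500
6      : 2500 4 -2500 6

4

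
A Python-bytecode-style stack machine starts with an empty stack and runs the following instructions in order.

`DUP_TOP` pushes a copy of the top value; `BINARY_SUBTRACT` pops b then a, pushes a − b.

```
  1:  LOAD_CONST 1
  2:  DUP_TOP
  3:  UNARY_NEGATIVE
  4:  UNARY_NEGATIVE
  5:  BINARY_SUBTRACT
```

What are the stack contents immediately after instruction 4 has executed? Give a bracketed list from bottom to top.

[1, 1]

LOAD_CONST 1   → [1]
DUP_TOP        → [1, 1]
UNARY_NEGATIVE → [1, -1]
UNARY_NEGATIVE → [1, 1]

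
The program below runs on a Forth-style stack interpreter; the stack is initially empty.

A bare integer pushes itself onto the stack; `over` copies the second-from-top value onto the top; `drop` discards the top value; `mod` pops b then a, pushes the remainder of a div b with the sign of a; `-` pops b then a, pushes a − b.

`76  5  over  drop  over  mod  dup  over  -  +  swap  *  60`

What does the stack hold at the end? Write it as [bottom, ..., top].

[380, 60]

76   → [76]
5    → [76, 5]
over → [76, 5, 76]
drop → [76, 5]
over → [76, 5, 76]
mod  → [76, 5]
dup  → [76, 5, 5]
over → [76, 5, 5, 5]
-    → [76, 5, 0]
+    → [76, 5]
swap → [5, 76]
*    → [380]
60   → [380, 60]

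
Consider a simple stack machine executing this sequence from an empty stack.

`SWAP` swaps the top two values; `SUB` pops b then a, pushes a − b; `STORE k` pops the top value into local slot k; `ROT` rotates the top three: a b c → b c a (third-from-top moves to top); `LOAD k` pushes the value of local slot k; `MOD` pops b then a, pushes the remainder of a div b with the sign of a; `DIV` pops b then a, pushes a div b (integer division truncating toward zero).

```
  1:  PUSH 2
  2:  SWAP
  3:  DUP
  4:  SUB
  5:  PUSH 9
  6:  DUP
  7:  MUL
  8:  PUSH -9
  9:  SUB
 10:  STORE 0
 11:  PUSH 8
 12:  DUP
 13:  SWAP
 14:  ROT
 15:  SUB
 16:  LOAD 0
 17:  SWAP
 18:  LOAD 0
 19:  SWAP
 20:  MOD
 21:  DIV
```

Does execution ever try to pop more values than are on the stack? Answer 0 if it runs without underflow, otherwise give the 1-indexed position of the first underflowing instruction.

2

PUSH 2 : 2
SWAP  — needs 2 operands, stack has 1 → underflow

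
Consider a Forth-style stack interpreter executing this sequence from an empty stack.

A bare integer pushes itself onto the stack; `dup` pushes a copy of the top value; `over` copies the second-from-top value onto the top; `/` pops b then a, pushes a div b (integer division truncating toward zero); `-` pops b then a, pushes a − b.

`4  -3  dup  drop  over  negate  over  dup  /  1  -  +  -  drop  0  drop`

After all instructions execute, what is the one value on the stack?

4

4      -> 4
-3     -> 4 -3
dup    -> 4 -3 -3
drop   -> 4 -3
over   -> 4 -3 4
negate -> 4 -3 -4
over   -> 4 -3 -4 -3
dup    -> 4 -3 -4 -3 -3
/      -> 4 -3 -4 1
1      -> 4 -3 -4 1 1
-      -> 4 -3 -4 0
+      -> 4 -3 -4
-      -> 4 1
drop   -> 4
0      -> 4 0
drop   -> 4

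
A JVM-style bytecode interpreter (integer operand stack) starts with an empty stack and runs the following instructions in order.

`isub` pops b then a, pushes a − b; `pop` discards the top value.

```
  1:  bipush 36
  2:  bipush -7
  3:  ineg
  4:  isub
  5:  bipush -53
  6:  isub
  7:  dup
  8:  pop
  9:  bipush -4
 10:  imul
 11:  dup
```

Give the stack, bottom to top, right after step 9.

[82, -4]

bipush 36   36
bipush -7   36 -7
ineg        36 7
isub        29
bipush -53  29 -53
isub        82
dup         82 82
pop         82
bipush -4   82 -4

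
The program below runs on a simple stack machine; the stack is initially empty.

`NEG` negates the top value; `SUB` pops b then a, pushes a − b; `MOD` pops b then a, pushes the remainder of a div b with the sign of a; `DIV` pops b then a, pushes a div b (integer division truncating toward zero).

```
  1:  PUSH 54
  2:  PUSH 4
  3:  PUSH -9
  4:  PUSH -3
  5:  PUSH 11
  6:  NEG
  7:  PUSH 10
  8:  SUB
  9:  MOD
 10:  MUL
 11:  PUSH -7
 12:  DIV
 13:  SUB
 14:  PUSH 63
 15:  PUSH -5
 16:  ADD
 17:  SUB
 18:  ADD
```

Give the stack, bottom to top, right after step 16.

PUSH 54 -> 54
PUSH 4  -> 54 4
PUSH -9 -> 54 4 -9
PUSH -3 -> 54 4 -9 -3
PUSH 11 -> 54 4 -9 -3 11
NEG     -> 54 4 -9 -3 -11
PUSH 10 -> 54 4 -9 -3 -11 10
SUB     -> 54 4 -9 -3 -21
MOD     -> 54 4 -9 -3
MUL     -> 54 4 27
PUSH -7 -> 54 4 27 -7
DIV     -> 54 4 -3
SUB     -> 54 7
PUSH 63 -> 54 7 63
PUSH -5 -> 54 7 63 -5
ADD     -> 54 7 58

[54, 7, 58]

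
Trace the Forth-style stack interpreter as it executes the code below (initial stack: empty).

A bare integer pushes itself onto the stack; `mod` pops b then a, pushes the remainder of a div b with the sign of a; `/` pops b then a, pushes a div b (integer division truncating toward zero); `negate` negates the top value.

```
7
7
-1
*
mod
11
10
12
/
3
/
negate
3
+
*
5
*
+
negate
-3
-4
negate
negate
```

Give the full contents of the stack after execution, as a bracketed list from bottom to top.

[-165, -3, -4]

7      → [7]
7      → [7, 7]
-1     → [7, 7, -1]
*      → [7, -7]
mod    → [0]
11     → [0, 11]
10     → [0, 11, 10]
12     → [0, 11, 10, 12]
/      → [0, 11, 0]
3      → [0, 11, 0, 3]
/      → [0, 11, 0]
negate → [0, 11, 0]
3      → [0, 11, 0, 3]
+      → [0, 11, 3]
*      → [0, 33]
5      → [0, 33, 5]
*      → [0, 165]
+      → [165]
negate → [-165]
-3     → [-165, -3]
-4     → [-165, -3, -4]
negate → [-165, -3, 4]
negate → [-165, -3, -4]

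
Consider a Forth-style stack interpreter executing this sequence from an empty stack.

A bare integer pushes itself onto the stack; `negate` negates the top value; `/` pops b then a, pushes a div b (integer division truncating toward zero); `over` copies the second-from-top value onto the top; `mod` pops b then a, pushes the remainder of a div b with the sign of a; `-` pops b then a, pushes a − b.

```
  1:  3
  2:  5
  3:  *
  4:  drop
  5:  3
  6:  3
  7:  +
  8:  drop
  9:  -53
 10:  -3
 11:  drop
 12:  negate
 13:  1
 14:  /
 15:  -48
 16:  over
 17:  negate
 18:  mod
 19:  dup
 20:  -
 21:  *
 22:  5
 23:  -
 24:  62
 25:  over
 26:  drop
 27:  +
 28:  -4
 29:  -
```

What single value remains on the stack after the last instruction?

61

3       3
5       3 5
*       15
drop    (empty)
3       3
3       3 3
+       6
drop    (empty)
-53     -53
-3      -53 -3
drop    -53
negate  53
1       53 1
/       53
-48     53 -48
over    53 -48 53
negate  53 -48 -53
mod     53 -48
dup     53 -48 -48
-       53 0
*       0
5       0 5
-       -5
62      -5 62
over    -5 62 -5
drop    -5 62
+       57
-4      57 -4
-       61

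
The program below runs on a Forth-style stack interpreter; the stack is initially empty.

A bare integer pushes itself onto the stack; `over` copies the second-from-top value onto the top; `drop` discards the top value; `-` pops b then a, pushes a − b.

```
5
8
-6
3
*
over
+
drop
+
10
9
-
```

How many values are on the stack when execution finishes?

5     [5]
8     [5, 8]
-6    [5, 8, -6]
3     [5, 8, -6, 3]
*     [5, 8, -18]
over  [5, 8, -18, 8]
+     [5, 8, -10]
drop  [5, 8]
+     [13]
10    [13, 10]
9     [13, 10, 9]
-     [13, 1]

2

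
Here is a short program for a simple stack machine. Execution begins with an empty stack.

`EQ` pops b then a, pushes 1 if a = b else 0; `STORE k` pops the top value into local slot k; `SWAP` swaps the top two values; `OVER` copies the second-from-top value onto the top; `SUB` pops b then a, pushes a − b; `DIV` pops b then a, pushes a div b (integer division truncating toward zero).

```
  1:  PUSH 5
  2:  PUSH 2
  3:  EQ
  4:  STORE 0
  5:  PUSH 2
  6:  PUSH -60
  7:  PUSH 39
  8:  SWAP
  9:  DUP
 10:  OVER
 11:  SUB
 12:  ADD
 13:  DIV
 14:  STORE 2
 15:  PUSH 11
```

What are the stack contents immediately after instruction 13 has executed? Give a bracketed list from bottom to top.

PUSH 5   : 5
PUSH 2   : 5 2
EQ       : 0
STORE 0  : (empty)
PUSH 2   : 2
PUSH -60 : 2 -60
PUSH 39  : 2 -60 39
SWAP     : 2 39 -60
DUP      : 2 39 -60 -60
OVER     : 2 39 -60 -60 -60
SUB      : 2 39 -60 0
ADD      : 2 39 -60
DIV      : 2 0

[2, 0]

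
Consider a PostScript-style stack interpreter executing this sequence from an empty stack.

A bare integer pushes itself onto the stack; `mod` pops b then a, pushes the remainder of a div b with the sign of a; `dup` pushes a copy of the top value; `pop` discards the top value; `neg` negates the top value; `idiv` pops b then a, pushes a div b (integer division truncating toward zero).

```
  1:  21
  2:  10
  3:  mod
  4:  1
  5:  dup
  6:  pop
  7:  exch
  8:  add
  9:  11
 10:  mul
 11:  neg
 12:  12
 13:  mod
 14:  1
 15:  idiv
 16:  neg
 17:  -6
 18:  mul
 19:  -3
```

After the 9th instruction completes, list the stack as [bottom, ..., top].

[2, 11]

21   → [21]
10   → [21, 10]
mod  → [1]
1    → [1, 1]
dup  → [1, 1, 1]
pop  → [1, 1]
exch → [1, 1]
add  → [2]
11   → [2, 11]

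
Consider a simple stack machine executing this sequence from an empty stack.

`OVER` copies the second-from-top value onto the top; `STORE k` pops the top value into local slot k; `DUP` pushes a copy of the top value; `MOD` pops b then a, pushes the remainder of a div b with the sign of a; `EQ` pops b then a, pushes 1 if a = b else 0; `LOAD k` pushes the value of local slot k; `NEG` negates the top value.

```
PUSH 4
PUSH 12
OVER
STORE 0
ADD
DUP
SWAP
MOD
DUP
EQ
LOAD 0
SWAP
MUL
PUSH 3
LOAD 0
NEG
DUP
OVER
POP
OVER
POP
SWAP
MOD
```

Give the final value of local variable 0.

4

PUSH 4  -> 4
PUSH 12 -> 4 12
OVER    -> 4 12 4
STORE 0 -> 4 12
ADD     -> 16
DUP     -> 16 16
SWAP    -> 16 16
MOD     -> 0
DUP     -> 0 0
EQ      -> 1
LOAD 0  -> 1 4
SWAP    -> 4 1
MUL     -> 4
PUSH 3  -> 4 3
LOAD 0  -> 4 3 4
NEG     -> 4 3 -4
DUP     -> 4 3 -4 -4
OVER    -> 4 3 -4 -4 -4
POP     -> 4 3 -4 -4
OVER    -> 4 3 -4 -4 -4
POP     -> 4 3 -4 -4
SWAP    -> 4 3 -4 -4
MOD     -> 4 3 0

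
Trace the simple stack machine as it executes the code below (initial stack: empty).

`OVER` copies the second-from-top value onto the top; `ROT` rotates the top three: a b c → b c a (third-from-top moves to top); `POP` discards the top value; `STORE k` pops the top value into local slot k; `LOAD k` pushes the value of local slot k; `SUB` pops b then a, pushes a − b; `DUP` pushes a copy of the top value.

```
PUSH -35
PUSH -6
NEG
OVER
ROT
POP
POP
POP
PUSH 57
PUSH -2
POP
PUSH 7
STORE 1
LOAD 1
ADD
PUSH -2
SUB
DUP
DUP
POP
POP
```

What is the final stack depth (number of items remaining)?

1

PUSH -35 → [-35]
PUSH -6  → [-35, -6]
NEG      → [-35, 6]
OVER     → [-35, 6, -35]
ROT      → [6, -35, -35]
POP      → [6, -35]
POP      → [6]
POP      → []
PUSH 57  → [57]
PUSH -2  → [57, -2]
POP      → [57]
PUSH 7   → [57, 7]
STORE 1  → [57]
LOAD 1   → [57, 7]
ADD      → [64]
PUSH -2  → [64, -2]
SUB      → [66]
DUP      → [66, 66]
DUP      → [66, 66, 66]
POP      → [66, 66]
POP      → [66]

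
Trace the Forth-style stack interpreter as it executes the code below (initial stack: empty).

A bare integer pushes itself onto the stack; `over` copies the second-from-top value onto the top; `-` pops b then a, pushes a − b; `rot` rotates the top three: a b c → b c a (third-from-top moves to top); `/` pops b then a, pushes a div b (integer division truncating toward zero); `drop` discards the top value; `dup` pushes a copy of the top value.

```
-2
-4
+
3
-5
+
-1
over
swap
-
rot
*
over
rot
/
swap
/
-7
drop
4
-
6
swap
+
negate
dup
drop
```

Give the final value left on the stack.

-2     -> [-2]
-4     -> [-2, -4]
+      -> [-6]
3      -> [-6, 3]
-5     -> [-6, 3, -5]
+      -> [-6, -2]
-1     -> [-6, -2, -1]
over   -> [-6, -2, -1, -2]
swap   -> [-6, -2, -2, -1]
-      -> [-6, -2, -1]
rot    -> [-2, -1, -6]
*      -> [-2, 6]
over   -> [-2, 6, -2]
rot    -> [6, -2, -2]
/      -> [6, 1]
swap   -> [1, 6]
/      -> [0]
-7     -> [0, -7]
drop   -> [0]
4      -> [0, 4]
-      -> [-4]
6      -> [-4, 6]
swap   -> [6, -4]
+      -> [2]
negate -> [-2]
dup    -> [-2, -2]
drop   -> [-2]

-2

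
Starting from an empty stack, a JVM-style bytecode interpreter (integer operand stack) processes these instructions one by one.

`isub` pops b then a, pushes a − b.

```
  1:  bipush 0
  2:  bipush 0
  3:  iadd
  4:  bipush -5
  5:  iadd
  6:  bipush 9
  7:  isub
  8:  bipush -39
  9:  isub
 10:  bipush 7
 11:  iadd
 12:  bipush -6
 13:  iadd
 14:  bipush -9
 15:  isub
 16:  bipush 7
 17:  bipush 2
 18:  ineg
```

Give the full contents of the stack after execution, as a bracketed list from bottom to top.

bipush 0   : 0
bipush 0   : 0 0
iadd       : 0
bipush -5  : 0 -5
iadd       : -5
bipush 9   : -5 9
isub       : -14
bipush -39 : -14 -39
isub       : 25
bipush 7   : 25 7
iadd       : 32
bipush -6  : 32 -6
iadd       : 26
bipush -9  : 26 -9
isub       : 35
bipush 7   : 35 7
bipush 2   : 35 7 2
ineg       : 35 7 -2

[35, 7, -2]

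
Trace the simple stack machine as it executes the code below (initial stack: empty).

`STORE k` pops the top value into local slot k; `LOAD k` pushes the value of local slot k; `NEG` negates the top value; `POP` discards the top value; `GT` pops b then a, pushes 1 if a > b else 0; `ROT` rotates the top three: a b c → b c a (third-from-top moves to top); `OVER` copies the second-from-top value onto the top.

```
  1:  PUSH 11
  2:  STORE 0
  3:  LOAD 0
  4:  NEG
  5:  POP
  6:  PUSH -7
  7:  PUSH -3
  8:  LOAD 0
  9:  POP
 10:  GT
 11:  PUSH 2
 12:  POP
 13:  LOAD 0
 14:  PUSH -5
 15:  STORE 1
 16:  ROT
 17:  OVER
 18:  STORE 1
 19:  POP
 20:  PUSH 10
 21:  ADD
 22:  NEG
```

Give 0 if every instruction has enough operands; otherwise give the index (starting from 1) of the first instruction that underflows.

16

PUSH 11 -> 11
STORE 0 -> (empty)
LOAD 0  -> 11
NEG     -> -11
POP     -> (empty)
PUSH -7 -> -7
PUSH -3 -> -7 -3
LOAD 0  -> -7 -3 11
POP     -> -7 -3
GT      -> 0
PUSH 2  -> 0 2
POP     -> 0
LOAD 0  -> 0 11
PUSH -5 -> 0 11 -5
STORE 1 -> 0 11
ROT  — needs 3 operands, stack has 2 → underflow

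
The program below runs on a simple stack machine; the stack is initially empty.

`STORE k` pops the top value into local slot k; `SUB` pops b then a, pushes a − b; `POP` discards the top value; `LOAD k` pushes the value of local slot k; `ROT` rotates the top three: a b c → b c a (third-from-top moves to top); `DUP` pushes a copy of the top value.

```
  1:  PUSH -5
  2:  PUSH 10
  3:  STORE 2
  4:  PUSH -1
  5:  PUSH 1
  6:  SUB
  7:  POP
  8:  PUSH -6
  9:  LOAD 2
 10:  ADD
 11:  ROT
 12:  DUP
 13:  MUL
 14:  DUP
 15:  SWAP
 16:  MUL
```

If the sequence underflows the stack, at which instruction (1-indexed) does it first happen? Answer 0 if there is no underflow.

PUSH -5 : -5
PUSH 10 : -5 10
STORE 2 : -5
PUSH -1 : -5 -1
PUSH 1  : -5 -1 1
SUB     : -5 -2
POP     : -5
PUSH -6 : -5 -6
LOAD 2  : -5 -6 10
ADD     : -5 4
ROT  — needs 3 operands, stack has 2 → underflow

11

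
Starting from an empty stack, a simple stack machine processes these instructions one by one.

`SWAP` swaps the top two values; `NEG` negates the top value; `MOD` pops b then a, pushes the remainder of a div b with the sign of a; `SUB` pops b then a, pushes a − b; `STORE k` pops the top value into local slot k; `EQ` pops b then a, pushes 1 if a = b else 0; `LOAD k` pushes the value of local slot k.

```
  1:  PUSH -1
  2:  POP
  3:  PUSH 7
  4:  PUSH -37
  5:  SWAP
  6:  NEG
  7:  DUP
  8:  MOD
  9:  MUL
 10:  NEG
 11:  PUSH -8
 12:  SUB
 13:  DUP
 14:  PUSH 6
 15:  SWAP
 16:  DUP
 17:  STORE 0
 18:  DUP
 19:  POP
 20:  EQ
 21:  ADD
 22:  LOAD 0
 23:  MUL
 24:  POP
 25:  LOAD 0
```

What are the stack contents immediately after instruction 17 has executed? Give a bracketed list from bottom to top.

[8, 6, 8]

PUSH -1  → -1
POP      → (empty)
PUSH 7   → 7
PUSH -37 → 7 -37
SWAP     → -37 7
NEG      → -37 -7
DUP      → -37 -7 -7
MOD      → -37 0
MUL      → 0
NEG      → 0
PUSH -8  → 0 -8
SUB      → 8
DUP      → 8 8
PUSH 6   → 8 8 6
SWAP     → 8 6 8
DUP      → 8 6 8 8
STORE 0  → 8 6 8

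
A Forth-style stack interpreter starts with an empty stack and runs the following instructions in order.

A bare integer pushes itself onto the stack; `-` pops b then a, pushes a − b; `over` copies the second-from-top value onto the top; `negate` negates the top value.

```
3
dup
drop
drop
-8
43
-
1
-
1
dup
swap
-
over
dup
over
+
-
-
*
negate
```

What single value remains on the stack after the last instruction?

-2704

3      → 3
dup    → 3 3
drop   → 3
drop   → (empty)
-8     → -8
43     → -8 43
-      → -51
1      → -51 1
-      → -52
1      → -52 1
dup    → -52 1 1
swap   → -52 1 1
-      → -52 0
over   → -52 0 -52
dup    → -52 0 -52 -52
over   → -52 0 -52 -52 -52
+      → -52 0 -52 -104
-      → -52 0 52
-      → -52 -52
*      → 2704
negate → -2704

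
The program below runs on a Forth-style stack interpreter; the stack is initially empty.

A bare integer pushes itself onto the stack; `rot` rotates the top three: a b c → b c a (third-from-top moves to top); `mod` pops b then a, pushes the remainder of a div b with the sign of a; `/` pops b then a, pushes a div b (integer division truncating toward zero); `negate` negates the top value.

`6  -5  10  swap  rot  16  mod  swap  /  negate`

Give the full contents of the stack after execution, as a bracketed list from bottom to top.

6      -> [6]
-5     -> [6, -5]
10     -> [6, -5, 10]
swap   -> [6, 10, -5]
rot    -> [10, -5, 6]
16     -> [10, -5, 6, 16]
mod    -> [10, -5, 6]
swap   -> [10, 6, -5]
/      -> [10, -1]
negate -> [10, 1]

[10, 1]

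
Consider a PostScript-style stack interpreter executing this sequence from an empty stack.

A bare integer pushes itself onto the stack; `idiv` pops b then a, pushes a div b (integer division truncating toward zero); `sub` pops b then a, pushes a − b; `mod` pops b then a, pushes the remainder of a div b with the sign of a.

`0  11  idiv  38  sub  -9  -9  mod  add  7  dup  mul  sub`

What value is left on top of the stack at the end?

-87

0    : 0
11   : 0 11
idiv : 0
38   : 0 38
sub  : -38
-9   : -38 -9
-9   : -38 -9 -9
mod  : -38 0
add  : -38
7    : -38 7
dup  : -38 7 7
mul  : -38 49
sub  : -87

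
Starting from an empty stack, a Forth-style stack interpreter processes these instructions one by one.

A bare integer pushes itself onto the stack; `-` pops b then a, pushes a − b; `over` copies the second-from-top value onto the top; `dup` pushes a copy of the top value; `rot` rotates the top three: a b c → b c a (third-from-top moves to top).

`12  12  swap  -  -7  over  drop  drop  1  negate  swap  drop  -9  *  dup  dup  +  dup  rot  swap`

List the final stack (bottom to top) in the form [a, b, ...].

12     -> 12
12     -> 12 12
swap   -> 12 12
-      -> 0
-7     -> 0 -7
over   -> 0 -7 0
drop   -> 0 -7
drop   -> 0
1      -> 0 1
negate -> 0 -1
swap   -> -1 0
drop   -> -1
-9     -> -1 -9
*      -> 9
dup    -> 9 9
dup    -> 9 9 9
+      -> 9 18
dup    -> 9 18 18
rot    -> 18 18 9
swap   -> 18 9 18

[18, 9, 18]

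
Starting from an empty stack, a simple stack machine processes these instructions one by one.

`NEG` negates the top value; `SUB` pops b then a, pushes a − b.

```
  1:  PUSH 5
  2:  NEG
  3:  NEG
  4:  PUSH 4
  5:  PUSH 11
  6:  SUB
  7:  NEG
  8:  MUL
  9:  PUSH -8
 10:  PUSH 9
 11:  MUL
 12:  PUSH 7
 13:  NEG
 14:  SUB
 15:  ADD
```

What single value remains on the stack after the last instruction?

-30

PUSH 5   [5]
NEG      [-5]
NEG      [5]
PUSH 4   [5, 4]
PUSH 11  [5, 4, 11]
SUB      [5, -7]
NEG      [5, 7]
MUL      [35]
PUSH -8  [35, -8]
PUSH 9   [35, -8, 9]
MUL      [35, -72]
PUSH 7   [35, -72, 7]
NEG      [35, -72, -7]
SUB      [35, -65]
ADD      [-30]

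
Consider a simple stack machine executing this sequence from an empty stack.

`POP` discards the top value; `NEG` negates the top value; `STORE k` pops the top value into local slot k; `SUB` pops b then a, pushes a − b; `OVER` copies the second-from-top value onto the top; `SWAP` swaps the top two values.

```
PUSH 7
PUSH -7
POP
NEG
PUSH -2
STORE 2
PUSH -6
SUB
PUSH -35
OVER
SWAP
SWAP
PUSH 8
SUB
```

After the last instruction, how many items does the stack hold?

PUSH 7   → [7]
PUSH -7  → [7, -7]
POP      → [7]
NEG      → [-7]
PUSH -2  → [-7, -2]
STORE 2  → [-7]
PUSH -6  → [-7, -6]
SUB      → [-1]
PUSH -35 → [-1, -35]
OVER     → [-1, -35, -1]
SWAP     → [-1, -1, -35]
SWAP     → [-1, -35, -1]
PUSH 8   → [-1, -35, -1, 8]
SUB      → [-1, -35, -9]

3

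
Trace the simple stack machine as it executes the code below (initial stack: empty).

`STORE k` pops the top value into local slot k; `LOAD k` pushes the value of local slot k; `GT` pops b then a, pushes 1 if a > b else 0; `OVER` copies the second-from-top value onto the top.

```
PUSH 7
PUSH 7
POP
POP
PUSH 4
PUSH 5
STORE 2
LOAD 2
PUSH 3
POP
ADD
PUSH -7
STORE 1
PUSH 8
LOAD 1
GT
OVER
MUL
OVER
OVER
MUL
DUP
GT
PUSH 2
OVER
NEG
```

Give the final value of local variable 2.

5

PUSH 7  → [7]
PUSH 7  → [7, 7]
POP     → [7]
POP     → []
PUSH 4  → [4]
PUSH 5  → [4, 5]
STORE 2 → [4]
LOAD 2  → [4, 5]
PUSH 3  → [4, 5, 3]
POP     → [4, 5]
ADD     → [9]
PUSH -7 → [9, -7]
STORE 1 → [9]
PUSH 8  → [9, 8]
LOAD 1  → [9, 8, -7]
GT      → [9, 1]
OVER    → [9, 1, 9]
MUL     → [9, 9]
OVER    → [9, 9, 9]
OVER    → [9, 9, 9, 9]
MUL     → [9, 9, 81]
DUP     → [9, 9, 81, 81]
GT      → [9, 9, 0]
PUSH 2  → [9, 9, 0, 2]
OVER    → [9, 9, 0, 2, 0]
NEG     → [9, 9, 0, 2, 0]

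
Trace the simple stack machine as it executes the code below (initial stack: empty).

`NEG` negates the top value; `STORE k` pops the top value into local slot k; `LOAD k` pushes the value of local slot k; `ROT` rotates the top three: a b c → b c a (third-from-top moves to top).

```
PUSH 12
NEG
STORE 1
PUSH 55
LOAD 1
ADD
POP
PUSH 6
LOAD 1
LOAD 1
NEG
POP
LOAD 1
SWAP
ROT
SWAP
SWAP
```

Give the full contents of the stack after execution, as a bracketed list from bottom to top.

PUSH 12  [12]
NEG      [-12]
STORE 1  []
PUSH 55  [55]
LOAD 1   [55, -12]
ADD      [43]
POP      []
PUSH 6   [6]
LOAD 1   [6, -12]
LOAD 1   [6, -12, -12]
NEG      [6, -12, 12]
POP      [6, -12]
LOAD 1   [6, -12, -12]
SWAP     [6, -12, -12]
ROT      [-12, -12, 6]
SWAP     [-12, 6, -12]
SWAP     [-12, -12, 6]

[-12, -12, 6]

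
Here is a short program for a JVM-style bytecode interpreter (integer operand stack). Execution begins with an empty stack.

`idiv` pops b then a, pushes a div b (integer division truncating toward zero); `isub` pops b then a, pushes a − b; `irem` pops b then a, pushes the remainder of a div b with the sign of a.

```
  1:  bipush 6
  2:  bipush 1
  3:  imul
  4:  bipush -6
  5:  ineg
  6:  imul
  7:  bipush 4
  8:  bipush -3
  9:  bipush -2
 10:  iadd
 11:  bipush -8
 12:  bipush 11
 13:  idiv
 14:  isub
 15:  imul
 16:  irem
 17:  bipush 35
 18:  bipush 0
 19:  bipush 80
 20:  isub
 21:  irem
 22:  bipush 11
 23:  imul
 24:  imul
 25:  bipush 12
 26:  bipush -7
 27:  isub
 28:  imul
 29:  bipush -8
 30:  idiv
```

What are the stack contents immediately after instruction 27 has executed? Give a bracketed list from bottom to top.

bipush 6  → [6]
bipush 1  → [6, 1]
imul      → [6]
bipush -6 → [6, -6]
ineg      → [6, 6]
imul      → [36]
bipush 4  → [36, 4]
bipush -3 → [36, 4, -3]
bipush -2 → [36, 4, -3, -2]
iadd      → [36, 4, -5]
bipush -8 → [36, 4, -5, -8]
bipush 11 → [36, 4, -5, -8, 11]
idiv      → [36, 4, -5, 0]
isub      → [36, 4, -5]
imul      → [36, -20]
irem      → [16]
bipush 35 → [16, 35]
bipush 0  → [16, 35, 0]
bipush 80 → [16, 35, 0, 80]
isub      → [16, 35, -80]
irem      → [16, 35]
bipush 11 → [16, 35, 11]
imul      → [16, 385]
imul      → [6160]
bipush 12 → [6160, 12]
bipush -7 → [6160, 12, -7]
isub      → [6160, 19]

[6160, 19]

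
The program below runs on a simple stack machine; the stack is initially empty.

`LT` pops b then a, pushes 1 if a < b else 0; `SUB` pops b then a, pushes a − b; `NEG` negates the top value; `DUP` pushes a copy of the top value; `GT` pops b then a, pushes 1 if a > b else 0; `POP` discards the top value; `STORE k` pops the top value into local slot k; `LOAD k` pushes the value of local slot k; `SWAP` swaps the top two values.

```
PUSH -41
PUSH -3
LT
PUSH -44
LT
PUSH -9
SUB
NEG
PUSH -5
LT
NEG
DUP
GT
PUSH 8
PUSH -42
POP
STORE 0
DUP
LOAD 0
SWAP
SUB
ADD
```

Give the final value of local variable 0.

8

PUSH -41 → -41
PUSH -3  → -41 -3
LT       → 1
PUSH -44 → 1 -44
LT       → 0
PUSH -9  → 0 -9
SUB      → 9
NEG      → -9
PUSH -5  → -9 -5
LT       → 1
NEG      → -1
DUP      → -1 -1
GT       → 0
PUSH 8   → 0 8
PUSH -42 → 0 8 -42
POP      → 0 8
STORE 0  → 0
DUP      → 0 0
LOAD 0   → 0 0 8
SWAP     → 0 8 0
SUB      → 0 8
ADD      → 8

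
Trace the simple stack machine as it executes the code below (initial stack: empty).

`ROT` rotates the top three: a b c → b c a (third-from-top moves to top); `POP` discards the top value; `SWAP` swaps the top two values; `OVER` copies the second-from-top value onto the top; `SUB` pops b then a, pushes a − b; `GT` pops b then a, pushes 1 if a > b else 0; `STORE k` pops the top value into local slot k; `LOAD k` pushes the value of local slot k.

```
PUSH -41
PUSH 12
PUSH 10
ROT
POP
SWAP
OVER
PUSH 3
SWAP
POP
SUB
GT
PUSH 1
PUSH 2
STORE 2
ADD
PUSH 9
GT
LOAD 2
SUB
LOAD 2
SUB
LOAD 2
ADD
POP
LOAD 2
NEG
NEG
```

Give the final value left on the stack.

PUSH -41 -> [-41]
PUSH 12  -> [-41, 12]
PUSH 10  -> [-41, 12, 10]
ROT      -> [12, 10, -41]
POP      -> [12, 10]
SWAP     -> [10, 12]
OVER     -> [10, 12, 10]
PUSH 3   -> [10, 12, 10, 3]
SWAP     -> [10, 12, 3, 10]
POP      -> [10, 12, 3]
SUB      -> [10, 9]
GT       -> [1]
PUSH 1   -> [1, 1]
PUSH 2   -> [1, 1, 2]
STORE 2  -> [1, 1]
ADD      -> [2]
PUSH 9   -> [2, 9]
GT       -> [0]
LOAD 2   -> [0, 2]
SUB      -> [-2]
LOAD 2   -> [-2, 2]
SUB      -> [-4]
LOAD 2   -> [-4, 2]
ADD      -> [-2]
POP      -> []
LOAD 2   -> [2]
NEG      -> [-2]
NEG      -> [2]

2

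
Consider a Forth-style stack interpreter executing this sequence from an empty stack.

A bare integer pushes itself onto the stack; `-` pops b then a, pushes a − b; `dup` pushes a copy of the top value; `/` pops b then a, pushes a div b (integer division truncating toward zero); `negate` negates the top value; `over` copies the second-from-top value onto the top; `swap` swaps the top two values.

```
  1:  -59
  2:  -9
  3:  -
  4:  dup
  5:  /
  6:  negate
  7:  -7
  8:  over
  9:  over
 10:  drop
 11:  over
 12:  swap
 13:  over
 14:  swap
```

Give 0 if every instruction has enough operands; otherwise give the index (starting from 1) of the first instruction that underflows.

0

-59    -> [-59]
-9     -> [-59, -9]
-      -> [-50]
dup    -> [-50, -50]
/      -> [1]
negate -> [-1]
-7     -> [-1, -7]
over   -> [-1, -7, -1]
over   -> [-1, -7, -1, -7]
drop   -> [-1, -7, -1]
over   -> [-1, -7, -1, -7]
swap   -> [-1, -7, -7, -1]
over   -> [-1, -7, -7, -1, -7]
swap   -> [-1, -7, -7, -7, -1]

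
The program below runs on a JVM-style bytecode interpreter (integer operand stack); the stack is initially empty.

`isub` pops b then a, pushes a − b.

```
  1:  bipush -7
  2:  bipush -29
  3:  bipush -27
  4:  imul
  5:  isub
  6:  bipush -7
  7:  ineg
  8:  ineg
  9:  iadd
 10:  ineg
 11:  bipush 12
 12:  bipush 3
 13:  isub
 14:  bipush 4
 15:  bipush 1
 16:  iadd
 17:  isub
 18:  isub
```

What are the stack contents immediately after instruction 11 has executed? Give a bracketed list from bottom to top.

[797, 12]

bipush -7  : [-7]
bipush -29 : [-7, -29]
bipush -27 : [-7, -29, -27]
imul       : [-7, 783]
isub       : [-790]
bipush -7  : [-790, -7]
ineg       : [-790, 7]
ineg       : [-790, -7]
iadd       : [-797]
ineg       : [797]
bipush 12  : [797, 12]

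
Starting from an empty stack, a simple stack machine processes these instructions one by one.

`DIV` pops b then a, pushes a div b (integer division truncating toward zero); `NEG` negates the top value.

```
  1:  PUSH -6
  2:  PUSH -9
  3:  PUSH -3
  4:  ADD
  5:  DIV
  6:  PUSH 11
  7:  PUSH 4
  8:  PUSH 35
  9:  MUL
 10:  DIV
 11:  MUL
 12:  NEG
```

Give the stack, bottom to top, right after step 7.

[0, 11, 4]

PUSH -6 : -6
PUSH -9 : -6 -9
PUSH -3 : -6 -9 -3
ADD     : -6 -12
DIV     : 0
PUSH 11 : 0 11
PUSH 4  : 0 11 4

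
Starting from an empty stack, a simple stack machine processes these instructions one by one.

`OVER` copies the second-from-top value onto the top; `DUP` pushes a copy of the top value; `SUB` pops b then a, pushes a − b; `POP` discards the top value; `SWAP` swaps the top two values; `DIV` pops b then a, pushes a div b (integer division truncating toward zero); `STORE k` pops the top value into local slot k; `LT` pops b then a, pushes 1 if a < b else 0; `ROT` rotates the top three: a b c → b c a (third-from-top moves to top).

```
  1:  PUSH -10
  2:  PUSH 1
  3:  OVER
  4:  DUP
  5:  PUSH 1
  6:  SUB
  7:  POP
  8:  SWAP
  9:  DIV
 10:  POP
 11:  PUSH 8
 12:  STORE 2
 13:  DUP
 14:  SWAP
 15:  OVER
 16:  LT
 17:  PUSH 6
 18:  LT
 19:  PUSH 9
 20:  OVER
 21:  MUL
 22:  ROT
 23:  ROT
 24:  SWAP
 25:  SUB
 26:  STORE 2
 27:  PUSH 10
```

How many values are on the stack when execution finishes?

2

PUSH -10  [-10]
PUSH 1    [-10, 1]
OVER      [-10, 1, -10]
DUP       [-10, 1, -10, -10]
PUSH 1    [-10, 1, -10, -10, 1]
SUB       [-10, 1, -10, -11]
POP       [-10, 1, -10]
SWAP      [-10, -10, 1]
DIV       [-10, -10]
POP       [-10]
PUSH 8    [-10, 8]
STORE 2   [-10]
DUP       [-10, -10]
SWAP      [-10, -10]
OVER      [-10, -10, -10]
LT        [-10, 0]
PUSH 6    [-10, 0, 6]
LT        [-10, 1]
PUSH 9    [-10, 1, 9]
OVER      [-10, 1, 9, 1]
MUL       [-10, 1, 9]
ROT       [1, 9, -10]
ROT       [9, -10, 1]
SWAP      [9, 1, -10]
SUB       [9, 11]
STORE 2   [9]
PUSH 10   [9, 10]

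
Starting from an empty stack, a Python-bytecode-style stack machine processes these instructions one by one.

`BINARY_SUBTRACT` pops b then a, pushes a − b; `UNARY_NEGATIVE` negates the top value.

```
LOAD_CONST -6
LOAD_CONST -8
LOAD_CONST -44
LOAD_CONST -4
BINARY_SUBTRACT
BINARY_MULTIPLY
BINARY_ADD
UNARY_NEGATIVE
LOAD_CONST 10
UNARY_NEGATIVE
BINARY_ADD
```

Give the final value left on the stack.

-324

LOAD_CONST -6   -> -6
LOAD_CONST -8   -> -6 -8
LOAD_CONST -44  -> -6 -8 -44
LOAD_CONST -4   -> -6 -8 -44 -4
BINARY_SUBTRACT -> -6 -8 -40
BINARY_MULTIPLY -> -6 320
BINARY_ADD      -> 314
UNARY_NEGATIVE  -> -314
LOAD_CONST 10   -> -314 10
UNARY_NEGATIVE  -> -314 -10
BINARY_ADD      -> -324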